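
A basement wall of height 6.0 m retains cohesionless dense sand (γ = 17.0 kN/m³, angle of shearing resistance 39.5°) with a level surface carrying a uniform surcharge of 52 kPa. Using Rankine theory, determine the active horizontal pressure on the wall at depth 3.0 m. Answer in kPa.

K_a = (1 − sin φ)/(1 + sin φ) = 0.2224.
σ_v = γz + q = 17.0 × 3.0 + 52 = 103.0 kPa.
σ_h = K_a σ_v = 0.2224 × 103.0 = 22.91 kPa.

22.9 kPa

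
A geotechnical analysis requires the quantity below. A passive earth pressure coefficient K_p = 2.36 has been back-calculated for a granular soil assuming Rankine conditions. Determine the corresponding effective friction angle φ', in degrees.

K_p = (1+sin φ)/(1−sin φ) ⇒ sin φ = (K_p − 1)/(K_p + 1) = 0.4048.
φ = arcsin(0.4048) = 23.88°.

23.9°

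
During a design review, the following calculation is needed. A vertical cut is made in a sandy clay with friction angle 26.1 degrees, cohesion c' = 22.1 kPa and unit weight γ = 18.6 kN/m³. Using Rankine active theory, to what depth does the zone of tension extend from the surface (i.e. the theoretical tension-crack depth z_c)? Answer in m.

3.81 m

K_a = tan²(45° − 26.1°/2) = 0.3889; √K_a = 0.6237.
The active pressure is zero where K_a γ z = 2c√K_a, so z_c = 2c/(γ√K_a) = 2×22.1/(18.6×0.6237) = 3.810 m.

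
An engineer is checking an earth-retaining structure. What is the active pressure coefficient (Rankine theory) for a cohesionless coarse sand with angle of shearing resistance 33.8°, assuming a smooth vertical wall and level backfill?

K_a = tan²(45° − φ/2) = tan²(28.10°) = 0.2851.

0.285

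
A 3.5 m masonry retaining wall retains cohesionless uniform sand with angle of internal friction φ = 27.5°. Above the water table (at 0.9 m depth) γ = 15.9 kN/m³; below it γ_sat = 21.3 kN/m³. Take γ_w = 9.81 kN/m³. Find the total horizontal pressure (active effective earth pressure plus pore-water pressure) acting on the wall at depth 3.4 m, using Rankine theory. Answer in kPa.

40.4 kPa

K_a = (1 − sin φ)/(1 + sin φ) = 0.3682.
γ' = 21.3 − 9.81 = 11.49 kN/m³.
Effective vertical stress at 3.4 m: σ'_v = 15.9×0.9 + 11.49×2.50 = 43.04 kPa.
σ'_h = K_a σ'_v = 0.3682 × 43.04 = 15.85 kPa; u = γ_w × 2.50 = 24.53 kPa.
Total σ_h = 15.85 + 24.53 = 40.37 kPa.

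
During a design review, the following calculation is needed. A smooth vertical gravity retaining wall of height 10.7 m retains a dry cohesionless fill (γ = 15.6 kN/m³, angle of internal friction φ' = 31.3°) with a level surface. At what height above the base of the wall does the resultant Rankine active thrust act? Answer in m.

3.57 m

K_a = 0.3162.
The pressure distribution is triangular, so the resultant acts at H/3 above the base = 10.7/3 = 3.567 m.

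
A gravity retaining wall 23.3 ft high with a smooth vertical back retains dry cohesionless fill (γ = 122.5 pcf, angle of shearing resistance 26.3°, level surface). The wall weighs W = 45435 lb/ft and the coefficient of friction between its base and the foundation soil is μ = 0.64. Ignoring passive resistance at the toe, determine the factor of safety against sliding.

K_a = tan²(45° − 26.3°/2) = 0.3859.
P_a = ½K_aγH² = 0.5×0.3859×122.5×23.3² = 12830 lb/ft, acting at H/3 = 7.767 ft above the base.
FS_sliding = μW / P_a = 0.64×45435 / 12830 = 2.266.

2.27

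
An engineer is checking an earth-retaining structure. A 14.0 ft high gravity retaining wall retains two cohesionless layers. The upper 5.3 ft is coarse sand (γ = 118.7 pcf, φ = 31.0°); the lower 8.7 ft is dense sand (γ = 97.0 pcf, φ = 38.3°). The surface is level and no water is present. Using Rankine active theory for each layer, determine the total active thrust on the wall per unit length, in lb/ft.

2680 lb/ft

K_a1 = tan²(45°−31.0°/2) = 0.3201; K_a2 = tan²(45°−38.3°/2) = 0.2347.
Layer 1: σ at base = K_a1 γ₁ h₁ = 201.4 psf; P₁ = ½×201.4×5.3 = 533.7.
Layer 2: σ_v at top = γ₁h₁ = 629.1; σ_h top = K_a2×629.1 = 147.7; σ_h base = K_a2×(629.1+97.0×8.7) = 345.8.
P₂ = ½(147.7+345.8)×8.7 = 2146. Total P_a = 533.7+2146 = 2680 lb/ft.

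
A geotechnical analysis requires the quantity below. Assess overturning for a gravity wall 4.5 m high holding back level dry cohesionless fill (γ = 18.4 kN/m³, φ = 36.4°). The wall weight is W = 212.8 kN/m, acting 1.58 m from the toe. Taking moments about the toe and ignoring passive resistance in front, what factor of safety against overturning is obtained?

4.72

K_a = tan²(45° − 36.4°/2) = 0.2552.
P_a = ½K_aγH² = 0.5×0.2552×18.4×4.5² = 47.54 kN/m, acting at H/3 = 1.500 m above the base.
Overturning moment M_o = P_a × H/3 = 47.54 × 1.500 = 71.31.
Resisting moment M_r = W × 1.58 = 212.8 × 1.58 = 336.2.
FS_overturning = M_r/M_o = 336.2/71.31 = 4.715.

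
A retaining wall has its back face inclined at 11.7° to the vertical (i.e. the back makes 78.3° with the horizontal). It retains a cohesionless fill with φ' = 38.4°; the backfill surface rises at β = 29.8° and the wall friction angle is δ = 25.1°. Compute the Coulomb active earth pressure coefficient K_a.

0.516

K_a = sin²(α+φ) / [sin²α · sin(α−δ) · (1 + √{sin(φ+δ)sin(φ−β) / (sin(α−δ)sin(α+β))})²].
With α = 78.3°, φ = 38.4°, δ = 25.1°, β = 29.8°: K_a = 0.5160.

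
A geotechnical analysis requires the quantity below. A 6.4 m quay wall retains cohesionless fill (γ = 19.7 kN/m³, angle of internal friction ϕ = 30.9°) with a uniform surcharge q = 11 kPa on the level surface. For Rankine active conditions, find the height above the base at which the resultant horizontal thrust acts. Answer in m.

2.29 m

K_a = 0.3214.
Triangular part P₁ = ½K_aγH² = 129.7 at H/3 = 2.133 m; rectangular part P₂ = K_a q H = 22.63 at H/2 = 3.200 m.
ȳ = (P₁·2.133 + P₂·3.200)/(P₁+P₂) = 2.292 m.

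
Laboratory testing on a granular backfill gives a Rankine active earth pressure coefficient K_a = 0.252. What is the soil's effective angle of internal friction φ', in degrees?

K_a = tan²(45° − φ/2) ⇒ 45° − φ/2 = arctan(√0.252) = 26.66°.
φ = 2(45° − 26.66°) = 36.69°.

36.7°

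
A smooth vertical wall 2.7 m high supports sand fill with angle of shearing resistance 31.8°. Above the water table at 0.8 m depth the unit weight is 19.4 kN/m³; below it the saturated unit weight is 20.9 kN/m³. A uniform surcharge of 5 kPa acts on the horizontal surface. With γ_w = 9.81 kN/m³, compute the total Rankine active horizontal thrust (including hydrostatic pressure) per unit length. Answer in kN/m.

K_a = tan²(45° − φ/2) = 0.3098.
γ' = 20.9 − 9.81 = 11.09 kN/m³. h₂ = H − d_w = 1.9 m.
σ'_h: at surface K_a·q = 1.549; at WT K_a(q+γd_w) = 6.357; at base K_a(q+γd_w+γ'h₂) = 12.88 kPa.
P₁ = ½(1.549+6.357)×0.8 = 3.162; P₂ = ½(6.357+12.88)×1.9 = 18.28; P_w = ½γ_w h₂² = 17.71.
Total = 3.162+18.28+17.71 = 39.15 kN/m.

39.1 kN/m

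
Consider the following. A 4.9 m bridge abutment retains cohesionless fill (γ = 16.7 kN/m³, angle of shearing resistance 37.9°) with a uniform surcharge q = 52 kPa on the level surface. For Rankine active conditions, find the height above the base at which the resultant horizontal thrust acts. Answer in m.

K_a = 0.2389.
Triangular part P₁ = ½K_aγH² = 47.90 at H/3 = 1.633 m; rectangular part P₂ = K_a q H = 60.88 at H/2 = 2.450 m.
ȳ = (P₁·1.633 + P₂·2.450)/(P₁+P₂) = 2.090 m.

2.09 m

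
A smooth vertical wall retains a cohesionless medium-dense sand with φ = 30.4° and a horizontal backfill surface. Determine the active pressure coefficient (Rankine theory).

0.328

K_a = (1 − sin φ)/(1 + sin φ) = (1 − sin 30.4°)/(1 + sin 30.4°) = 0.3280.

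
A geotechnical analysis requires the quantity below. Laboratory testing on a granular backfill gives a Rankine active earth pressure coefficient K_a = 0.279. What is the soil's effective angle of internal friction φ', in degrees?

K_a = tan²(45° − φ/2) ⇒ 45° − φ/2 = arctan(√0.279) = 27.84°.
φ = 2(45° − 27.84°) = 34.31°.

34.3°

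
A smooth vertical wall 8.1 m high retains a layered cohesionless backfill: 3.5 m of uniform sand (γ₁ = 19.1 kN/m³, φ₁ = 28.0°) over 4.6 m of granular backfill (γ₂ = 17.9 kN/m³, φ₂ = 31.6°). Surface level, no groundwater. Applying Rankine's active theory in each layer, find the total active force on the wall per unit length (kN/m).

K_a1 = tan²(45°−28.0°/2) = 0.3610; K_a2 = tan²(45°−31.6°/2) = 0.3123.
Layer 1: σ at base = K_a1 γ₁ h₁ = 24.14 kPa; P₁ = ½×24.14×3.5 = 42.24.
Layer 2: σ_v at top = γ₁h₁ = 66.85; σ_h top = K_a2×66.85 = 20.88; σ_h base = K_a2×(66.85+17.9×4.6) = 46.60.
P₂ = ½(20.88+46.60)×4.6 = 155.2. Total P_a = 42.24+155.2 = 197.4 kN/m.

197 kN/m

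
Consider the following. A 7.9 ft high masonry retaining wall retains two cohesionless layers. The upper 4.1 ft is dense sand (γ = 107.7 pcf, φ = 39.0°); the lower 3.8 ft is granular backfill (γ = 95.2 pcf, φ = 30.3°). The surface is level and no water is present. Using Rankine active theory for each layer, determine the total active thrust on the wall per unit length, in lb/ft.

985 lb/ft

K_a1 = tan²(45°−39.0°/2) = 0.2275; K_a2 = tan²(45°−30.3°/2) = 0.3293.
Layer 1: σ at base = K_a1 γ₁ h₁ = 100.5 psf; P₁ = ½×100.5×4.1 = 205.9.
Layer 2: σ_v at top = γ₁h₁ = 441.6; σ_h top = K_a2×441.6 = 145.4; σ_h base = K_a2×(441.6+95.2×3.8) = 264.6.
P₂ = ½(145.4+264.6)×3.8 = 778.9. Total P_a = 205.9+778.9 = 984.9 lb/ft.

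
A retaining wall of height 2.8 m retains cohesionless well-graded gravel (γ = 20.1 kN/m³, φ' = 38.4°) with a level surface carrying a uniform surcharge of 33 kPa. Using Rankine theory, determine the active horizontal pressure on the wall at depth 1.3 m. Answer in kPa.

13.8 kPa

K_a = (1 − sin φ)/(1 + sin φ) = 0.2337.
σ_v = γz + q = 20.1 × 1.3 + 33 = 59.13 kPa.
σ_h = K_a σ_v = 0.2337 × 59.13 = 13.82 kPa.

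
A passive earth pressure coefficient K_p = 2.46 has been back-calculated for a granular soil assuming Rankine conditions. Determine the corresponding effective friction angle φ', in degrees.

25.0°

K_p = (1+sin φ)/(1−sin φ) ⇒ sin φ = (K_p − 1)/(K_p + 1) = 0.4220.
φ = arcsin(0.4220) = 24.96°.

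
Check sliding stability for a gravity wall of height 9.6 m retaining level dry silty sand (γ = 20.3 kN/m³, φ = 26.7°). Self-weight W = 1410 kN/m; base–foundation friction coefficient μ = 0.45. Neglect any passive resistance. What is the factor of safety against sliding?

K_a = tan²(45° − 26.7°/2) = 0.3800.
P_a = ½K_aγH² = 0.5×0.3800×20.3×9.6² = 355.4 kN/m, acting at H/3 = 3.200 m above the base.
FS_sliding = μW / P_a = 0.45×1410 / 355.4 = 1.785.

1.79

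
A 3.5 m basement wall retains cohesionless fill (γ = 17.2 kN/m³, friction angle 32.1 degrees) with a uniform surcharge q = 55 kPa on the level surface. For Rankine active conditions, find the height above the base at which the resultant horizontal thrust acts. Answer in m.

K_a = 0.3060.
Triangular part P₁ = ½K_aγH² = 32.24 at H/3 = 1.167 m; rectangular part P₂ = K_a q H = 58.90 at H/2 = 1.750 m.
ȳ = (P₁·1.167 + P₂·1.750)/(P₁+P₂) = 1.544 m.

1.54 m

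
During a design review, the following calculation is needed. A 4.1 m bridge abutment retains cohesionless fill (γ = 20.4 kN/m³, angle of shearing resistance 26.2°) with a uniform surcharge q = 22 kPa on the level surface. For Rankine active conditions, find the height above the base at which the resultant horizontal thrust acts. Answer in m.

K_a = 0.3874.
Triangular part P₁ = ½K_aγH² = 66.43 at H/3 = 1.367 m; rectangular part P₂ = K_a q H = 34.95 at H/2 = 2.050 m.
ȳ = (P₁·1.367 + P₂·2.050)/(P₁+P₂) = 1.602 m.

1.60 m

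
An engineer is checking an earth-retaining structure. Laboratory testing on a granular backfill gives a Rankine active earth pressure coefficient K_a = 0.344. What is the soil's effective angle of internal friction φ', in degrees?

29.2°

K_a = tan²(45° − φ/2) ⇒ 45° − φ/2 = arctan(√0.344) = 30.39°.
φ = 2(45° − 30.39°) = 29.22°.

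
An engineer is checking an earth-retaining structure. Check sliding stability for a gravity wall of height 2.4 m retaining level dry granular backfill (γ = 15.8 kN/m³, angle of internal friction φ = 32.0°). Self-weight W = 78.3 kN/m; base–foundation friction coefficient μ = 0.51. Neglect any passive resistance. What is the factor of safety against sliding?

K_a = tan²(45° − 32.0°/2) = 0.3073.
P_a = ½K_aγH² = 0.5×0.3073×15.8×2.4² = 13.98 kN/m, acting at H/3 = 0.8000 m above the base.
FS_sliding = μW / P_a = 0.51×78.3 / 13.98 = 2.856.

2.86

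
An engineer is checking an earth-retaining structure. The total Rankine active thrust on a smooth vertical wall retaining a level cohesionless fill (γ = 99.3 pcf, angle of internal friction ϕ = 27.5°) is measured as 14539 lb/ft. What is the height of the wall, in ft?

K_a = 0.3682. P_a = ½ K_a γ H² ⇒ H = √(2P_a/(K_a γ)).
H = √(2×14539/(0.3682×99.3)) = 28.20 ft.

28.2 ft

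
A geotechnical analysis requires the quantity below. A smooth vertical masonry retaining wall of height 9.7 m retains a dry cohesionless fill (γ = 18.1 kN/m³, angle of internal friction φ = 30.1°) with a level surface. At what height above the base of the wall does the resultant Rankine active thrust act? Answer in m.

3.23 m

K_a = 0.3320.
The pressure distribution is triangular, so the resultant acts at H/3 above the base = 9.7/3 = 3.233 m.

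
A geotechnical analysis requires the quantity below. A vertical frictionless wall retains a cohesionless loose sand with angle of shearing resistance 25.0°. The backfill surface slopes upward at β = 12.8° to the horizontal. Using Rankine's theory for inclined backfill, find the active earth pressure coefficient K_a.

0.449

K_a = cos β · (cos β − √(cos²β − cos²φ)) / (cos β + √(cos²β − cos²φ)).
cos β = 0.9751, cos φ = 0.9063, √(cos²β − cos²φ) = 0.3599.
K_a = 0.9751 × (0.9751 − 0.3599)/(0.9751 + 0.3599) = 0.4494.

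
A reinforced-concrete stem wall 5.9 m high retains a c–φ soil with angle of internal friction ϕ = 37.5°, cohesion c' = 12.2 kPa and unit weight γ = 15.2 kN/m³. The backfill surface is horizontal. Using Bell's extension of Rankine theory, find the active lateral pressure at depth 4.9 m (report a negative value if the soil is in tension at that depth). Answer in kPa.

6.08 kPa

K_a = (1 − sin φ)/(1 + sin φ) = 0.2432.
σ_a = K_a γ z − 2c√K_a = 0.2432×15.2×4.9 − 2×12.2×0.4931 = 6.080 kPa.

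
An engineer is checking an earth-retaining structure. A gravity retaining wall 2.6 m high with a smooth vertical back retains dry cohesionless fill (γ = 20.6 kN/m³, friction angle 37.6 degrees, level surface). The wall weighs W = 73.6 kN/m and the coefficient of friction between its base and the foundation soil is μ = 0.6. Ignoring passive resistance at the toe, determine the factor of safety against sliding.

2.62

K_a = tan²(45° − 37.6°/2) = 0.2421.
P_a = ½K_aγH² = 0.5×0.2421×20.6×2.6² = 16.86 kN/m, acting at H/3 = 0.8667 m above the base.
FS_sliding = μW / P_a = 0.6×73.6 / 16.86 = 2.619.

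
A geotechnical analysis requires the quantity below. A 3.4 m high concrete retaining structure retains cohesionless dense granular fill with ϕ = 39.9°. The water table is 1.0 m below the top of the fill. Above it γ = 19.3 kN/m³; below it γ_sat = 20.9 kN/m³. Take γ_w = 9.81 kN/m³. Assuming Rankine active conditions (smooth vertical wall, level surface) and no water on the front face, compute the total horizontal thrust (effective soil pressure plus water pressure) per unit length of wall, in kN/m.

K_a = tan²(45° − φ/2) = 0.2184.
γ' = 20.9 − 9.81 = 11.09 kN/m³. Depth below WT = 2.4 m.
σ'_h at WT = K_a γ d_w = 4.216 kPa; at base = 4.216 + K_a γ' × 2.4 = 10.03 kPa.
P₁ (0–1.0 m) = ½×4.216×1.0 = 2.108. P₂ (1.0–3.4 m) = ½(4.216+10.03)×2.4 = 17.09.
P_w = ½ γ_w h₂² = 0.5×9.81×2.4² = 28.25. Total = 2.108+17.09+28.25 = 47.46 kN/m.

47.5 kN/m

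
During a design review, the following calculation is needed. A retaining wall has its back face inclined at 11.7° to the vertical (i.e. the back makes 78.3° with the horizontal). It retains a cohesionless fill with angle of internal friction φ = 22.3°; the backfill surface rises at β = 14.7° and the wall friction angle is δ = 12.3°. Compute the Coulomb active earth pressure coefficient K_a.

0.666

K_a = sin²(α+φ) / [sin²α · sin(α−δ) · (1 + √{sin(φ+δ)sin(φ−β) / (sin(α−δ)sin(α+β))})²].
With α = 78.3°, φ = 22.3°, δ = 12.3°, β = 14.7°: K_a = 0.6660.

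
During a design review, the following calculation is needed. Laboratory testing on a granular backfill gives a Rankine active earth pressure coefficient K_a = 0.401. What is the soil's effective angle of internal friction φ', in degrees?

25.3°

K_a = tan²(45° − φ/2) ⇒ 45° − φ/2 = arctan(√0.401) = 32.34°.
φ = 2(45° − 32.34°) = 25.31°.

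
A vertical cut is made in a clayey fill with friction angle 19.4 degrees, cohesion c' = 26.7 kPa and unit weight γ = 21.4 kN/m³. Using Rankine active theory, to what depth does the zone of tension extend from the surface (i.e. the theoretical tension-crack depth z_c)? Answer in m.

K_a = tan²(45° − 19.4°/2) = 0.5013; √K_a = 0.7080.
The active pressure is zero where K_a γ z = 2c√K_a, so z_c = 2c/(γ√K_a) = 2×26.7/(21.4×0.7080) = 3.524 m.

3.52 m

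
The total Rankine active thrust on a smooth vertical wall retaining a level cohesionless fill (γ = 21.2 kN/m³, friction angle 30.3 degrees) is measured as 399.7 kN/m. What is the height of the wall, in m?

10.7 m

K_a = 0.3293. P_a = ½ K_a γ H² ⇒ H = √(2P_a/(K_a γ)).
H = √(2×399.7/(0.3293×21.2)) = 10.70 m.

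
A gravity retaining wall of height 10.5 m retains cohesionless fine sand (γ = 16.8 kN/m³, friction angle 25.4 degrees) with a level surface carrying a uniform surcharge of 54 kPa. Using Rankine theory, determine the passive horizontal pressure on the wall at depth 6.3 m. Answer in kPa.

K_p = (1 + sin φ)/(1 − sin φ) = 2.502.
σ_v = γz + q = 16.8 × 6.3 + 54 = 159.8 kPa.
σ_h = K_p σ_v = 2.502 × 159.8 = 400.0 kPa.

400 kPa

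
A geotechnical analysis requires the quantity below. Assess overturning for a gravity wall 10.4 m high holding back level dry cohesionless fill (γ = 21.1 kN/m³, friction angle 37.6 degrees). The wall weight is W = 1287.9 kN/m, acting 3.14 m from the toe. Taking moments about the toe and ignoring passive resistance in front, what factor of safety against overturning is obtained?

K_a = tan²(45° − 37.6°/2) = 0.2421.
P_a = ½K_aγH² = 0.5×0.2421×21.1×10.4² = 276.3 kN/m, acting at H/3 = 3.467 m above the base.
Overturning moment M_o = P_a × H/3 = 276.3 × 3.467 = 957.8.
Resisting moment M_r = W × 3.14 = 1287.9 × 3.14 = 4044.
FS_overturning = M_r/M_o = 4044/957.8 = 4.222.

4.22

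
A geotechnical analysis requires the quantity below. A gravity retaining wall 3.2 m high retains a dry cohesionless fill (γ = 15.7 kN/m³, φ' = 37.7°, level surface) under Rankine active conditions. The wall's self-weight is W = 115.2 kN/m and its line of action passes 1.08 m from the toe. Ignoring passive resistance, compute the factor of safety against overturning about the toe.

6.02

K_a = tan²(45° − 37.7°/2) = 0.2411.
P_a = ½K_aγH² = 0.5×0.2411×15.7×3.2² = 19.38 kN/m, acting at H/3 = 1.067 m above the base.
Overturning moment M_o = P_a × H/3 = 19.38 × 1.067 = 20.67.
Resisting moment M_r = W × 1.08 = 115.2 × 1.08 = 124.4.
FS_overturning = M_r/M_o = 124.4/20.67 = 6.019.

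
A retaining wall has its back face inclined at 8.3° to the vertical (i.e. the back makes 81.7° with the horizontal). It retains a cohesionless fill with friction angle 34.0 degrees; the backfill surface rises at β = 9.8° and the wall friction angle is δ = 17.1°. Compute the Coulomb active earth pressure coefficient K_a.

K_a = sin²(α+φ) / [sin²α · sin(α−δ) · (1 + √{sin(φ+δ)sin(φ−β) / (sin(α−δ)sin(α+β))})²].
With α = 81.7°, φ = 34.0°, δ = 17.1°, β = 9.8°: K_a = 0.3611.

0.361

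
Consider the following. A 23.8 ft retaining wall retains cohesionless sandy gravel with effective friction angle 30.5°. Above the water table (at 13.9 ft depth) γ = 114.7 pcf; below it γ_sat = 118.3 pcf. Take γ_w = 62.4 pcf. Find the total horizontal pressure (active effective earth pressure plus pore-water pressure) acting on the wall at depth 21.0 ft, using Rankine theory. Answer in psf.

1090 psf

K_a = (1 − sin φ)/(1 + sin φ) = 0.3267.
γ' = 118.3 − 62.4 = 55.90 pcf.
Effective vertical stress at 21.0 ft: σ'_v = 114.7×13.9 + 55.90×7.10 = 1991 psf.
σ'_h = K_a σ'_v = 0.3267 × 1991 = 650.5 psf; u = γ_w × 7.10 = 443.0 psf.
Total σ_h = 650.5 + 443.0 = 1094 psf.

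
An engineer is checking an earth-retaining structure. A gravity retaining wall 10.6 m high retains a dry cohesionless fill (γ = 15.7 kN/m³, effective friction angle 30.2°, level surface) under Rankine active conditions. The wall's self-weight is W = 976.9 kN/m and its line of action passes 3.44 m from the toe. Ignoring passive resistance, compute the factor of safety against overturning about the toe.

K_a = tan²(45° − 30.2°/2) = 0.3307.
P_a = ½K_aγH² = 0.5×0.3307×15.7×10.6² = 291.6 kN/m, acting at H/3 = 3.533 m above the base.
Overturning moment M_o = P_a × H/3 = 291.6 × 3.533 = 1030.
Resisting moment M_r = W × 3.44 = 976.9 × 3.44 = 3361.
FS_overturning = M_r/M_o = 3361/1030 = 3.261.

3.26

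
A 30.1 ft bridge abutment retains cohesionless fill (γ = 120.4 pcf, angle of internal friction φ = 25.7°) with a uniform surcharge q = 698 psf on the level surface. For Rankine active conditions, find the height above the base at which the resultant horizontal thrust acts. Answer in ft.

K_a = 0.3950.
Triangular part P₁ = ½K_aγH² = 21550 at H/3 = 10.03 ft; rectangular part P₂ = K_a q H = 8300 at H/2 = 15.05 ft.
ȳ = (P₁·10.03 + P₂·15.05)/(P₁+P₂) = 11.43 ft.

11.4 ft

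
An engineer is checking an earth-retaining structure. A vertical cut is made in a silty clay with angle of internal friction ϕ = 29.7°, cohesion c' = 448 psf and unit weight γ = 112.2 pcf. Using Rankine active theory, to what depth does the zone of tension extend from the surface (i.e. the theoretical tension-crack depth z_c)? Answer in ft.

13.7 ft

K_a = tan²(45° − 29.7°/2) = 0.3374; √K_a = 0.5808.
The active pressure is zero where K_a γ z = 2c√K_a, so z_c = 2c/(γ√K_a) = 2×448/(112.2×0.5808) = 13.75 ft.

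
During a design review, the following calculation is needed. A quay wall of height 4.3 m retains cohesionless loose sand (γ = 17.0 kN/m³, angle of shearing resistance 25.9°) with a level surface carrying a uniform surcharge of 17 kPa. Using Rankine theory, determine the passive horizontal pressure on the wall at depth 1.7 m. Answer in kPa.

117 kPa

K_p = (1 + sin φ)/(1 − sin φ) = 2.551.
σ_v = γz + q = 17.0 × 1.7 + 17 = 45.90 kPa.
σ_h = K_p σ_v = 2.551 × 45.90 = 117.1 kPa.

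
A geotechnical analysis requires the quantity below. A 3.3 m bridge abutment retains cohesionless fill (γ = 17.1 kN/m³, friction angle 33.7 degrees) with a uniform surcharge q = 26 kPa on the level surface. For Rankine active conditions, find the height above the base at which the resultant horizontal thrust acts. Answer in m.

K_a = 0.2863.
Triangular part P₁ = ½K_aγH² = 26.66 at H/3 = 1.100 m; rectangular part P₂ = K_a q H = 24.56 at H/2 = 1.650 m.
ȳ = (P₁·1.100 + P₂·1.650)/(P₁+P₂) = 1.364 m.

1.36 m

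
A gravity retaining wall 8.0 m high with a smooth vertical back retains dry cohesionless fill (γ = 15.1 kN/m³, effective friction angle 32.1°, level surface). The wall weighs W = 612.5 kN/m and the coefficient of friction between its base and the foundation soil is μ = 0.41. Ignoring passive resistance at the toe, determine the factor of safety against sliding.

1.70

K_a = tan²(45° − 32.1°/2) = 0.3060.
P_a = ½K_aγH² = 0.5×0.3060×15.1×8.0² = 147.9 kN/m, acting at H/3 = 2.667 m above the base.
FS_sliding = μW / P_a = 0.41×612.5 / 147.9 = 1.698.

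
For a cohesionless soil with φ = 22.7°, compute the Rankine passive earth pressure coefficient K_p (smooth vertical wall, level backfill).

K_p = (1 + sin φ)/(1 − sin φ) = tan²(45° + 22.7°/2) = 2.257.

2.26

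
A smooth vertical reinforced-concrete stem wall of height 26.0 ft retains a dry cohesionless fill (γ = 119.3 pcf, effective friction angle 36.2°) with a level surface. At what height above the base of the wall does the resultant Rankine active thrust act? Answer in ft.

8.67 ft

K_a = 0.2574.
The pressure distribution is triangular, so the resultant acts at H/3 above the base = 26.0/3 = 8.667 ft.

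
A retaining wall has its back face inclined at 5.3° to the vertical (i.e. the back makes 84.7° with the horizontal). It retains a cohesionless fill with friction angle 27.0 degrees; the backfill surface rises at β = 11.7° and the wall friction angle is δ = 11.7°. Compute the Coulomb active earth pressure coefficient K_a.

K_a = sin²(α+φ) / [sin²α · sin(α−δ) · (1 + √{sin(φ+δ)sin(φ−β) / (sin(α−δ)sin(α+β))})²].
With α = 84.7°, φ = 27.0°, δ = 11.7°, β = 11.7°: K_a = 0.4537.

0.454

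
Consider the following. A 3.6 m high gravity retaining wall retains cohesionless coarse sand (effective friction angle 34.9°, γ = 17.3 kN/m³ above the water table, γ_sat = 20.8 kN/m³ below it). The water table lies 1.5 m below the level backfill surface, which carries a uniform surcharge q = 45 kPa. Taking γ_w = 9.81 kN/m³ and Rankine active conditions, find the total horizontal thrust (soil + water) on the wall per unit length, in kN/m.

92.4 kN/m

K_a = tan²(45° − φ/2) = 0.2721.
γ' = 20.8 − 9.81 = 10.99 kN/m³. h₂ = H − d_w = 2.1 m.
σ'_h: at surface K_a·q = 12.25; at WT K_a(q+γd_w) = 19.31; at base K_a(q+γd_w+γ'h₂) = 25.59 kPa.
P₁ = ½(12.25+19.31)×1.5 = 23.67; P₂ = ½(19.31+25.59)×2.1 = 47.14; P_w = ½γ_w h₂² = 21.63.
Total = 23.67+47.14+21.63 = 92.44 kN/m.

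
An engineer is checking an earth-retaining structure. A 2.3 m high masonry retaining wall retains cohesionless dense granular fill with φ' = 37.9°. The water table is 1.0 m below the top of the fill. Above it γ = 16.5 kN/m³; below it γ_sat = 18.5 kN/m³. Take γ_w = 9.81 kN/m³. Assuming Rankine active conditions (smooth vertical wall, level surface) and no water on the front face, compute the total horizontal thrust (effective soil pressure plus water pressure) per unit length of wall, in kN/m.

17.1 kN/m

K_a = tan²(45° − φ/2) = 0.2389.
γ' = 18.5 − 9.81 = 8.690 kN/m³. Depth below WT = 1.3 m.
σ'_h at WT = K_a γ d_w = 3.942 kPa; at base = 3.942 + K_a γ' × 1.3 = 6.642 kPa.
P₁ (0–1.0 m) = ½×3.942×1.0 = 1.971. P₂ (1.0–2.3 m) = ½(3.942+6.642)×1.3 = 6.880.
P_w = ½ γ_w h₂² = 0.5×9.81×1.3² = 8.289. Total = 1.971+6.880+8.289 = 17.14 kN/m.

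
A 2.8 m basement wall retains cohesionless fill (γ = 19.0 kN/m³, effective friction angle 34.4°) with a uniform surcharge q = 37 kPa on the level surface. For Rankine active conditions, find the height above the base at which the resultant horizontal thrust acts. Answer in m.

1.20 m

K_a = 0.2780.
Triangular part P₁ = ½K_aγH² = 20.70 at H/3 = 0.9333 m; rectangular part P₂ = K_a q H = 28.80 at H/2 = 1.400 m.
ȳ = (P₁·0.9333 + P₂·1.400)/(P₁+P₂) = 1.205 m.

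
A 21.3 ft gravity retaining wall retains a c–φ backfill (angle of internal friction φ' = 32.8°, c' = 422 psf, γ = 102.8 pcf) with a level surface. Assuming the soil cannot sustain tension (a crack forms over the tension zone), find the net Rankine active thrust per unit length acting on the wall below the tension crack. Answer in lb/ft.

595 lb/ft

K_a = 0.2973; √K_a = 0.5452.
Tension-crack depth z_c = 2c/(γ√K_a) = 2×422/(102.8×0.5452) = 15.06 ft.
σ_a at base = K_a γ H − 2c√K_a = 0.2973×102.8×21.3 − 2×422×0.5452 = 190.7 psf.
P_a = ½ × 190.7 × (H − z_c) = 0.5×190.7×6.242 = 595.2 lb/ft.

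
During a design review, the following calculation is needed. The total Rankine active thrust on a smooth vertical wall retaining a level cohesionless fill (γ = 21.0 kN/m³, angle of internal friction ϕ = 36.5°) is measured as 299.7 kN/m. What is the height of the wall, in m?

10.6 m

K_a = 0.2541. P_a = ½ K_a γ H² ⇒ H = √(2P_a/(K_a γ)).
H = √(2×299.7/(0.2541×21.0)) = 10.60 m.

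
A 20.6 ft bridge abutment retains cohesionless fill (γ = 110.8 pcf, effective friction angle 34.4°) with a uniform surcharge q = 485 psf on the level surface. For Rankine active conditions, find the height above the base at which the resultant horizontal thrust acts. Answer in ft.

K_a = 0.2780.
Triangular part P₁ = ½K_aγH² = 6535 at H/3 = 6.867 ft; rectangular part P₂ = K_a q H = 2777 at H/2 = 10.30 ft.
ȳ = (P₁·6.867 + P₂·10.30)/(P₁+P₂) = 7.891 ft.

7.89 ft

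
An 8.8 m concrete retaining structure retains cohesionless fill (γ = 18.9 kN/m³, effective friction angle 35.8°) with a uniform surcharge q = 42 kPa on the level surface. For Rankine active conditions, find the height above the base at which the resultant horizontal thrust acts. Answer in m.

K_a = 0.2619.
Triangular part P₁ = ½K_aγH² = 191.6 at H/3 = 2.933 m; rectangular part P₂ = K_a q H = 96.78 at H/2 = 4.400 m.
ȳ = (P₁·2.933 + P₂·4.400)/(P₁+P₂) = 3.426 m.

3.43 m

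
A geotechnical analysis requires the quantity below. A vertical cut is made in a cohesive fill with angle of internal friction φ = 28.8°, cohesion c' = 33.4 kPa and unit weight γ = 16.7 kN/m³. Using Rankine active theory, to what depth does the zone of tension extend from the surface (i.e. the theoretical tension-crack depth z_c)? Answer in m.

K_a = tan²(45° − 28.8°/2) = 0.3498; √K_a = 0.5914.
The active pressure is zero where K_a γ z = 2c√K_a, so z_c = 2c/(γ√K_a) = 2×33.4/(16.7×0.5914) = 6.764 m.

6.76 m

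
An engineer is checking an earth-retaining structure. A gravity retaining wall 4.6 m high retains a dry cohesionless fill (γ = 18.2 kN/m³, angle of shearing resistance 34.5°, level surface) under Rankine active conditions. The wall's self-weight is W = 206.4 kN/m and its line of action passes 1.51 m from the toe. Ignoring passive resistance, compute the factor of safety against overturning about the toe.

K_a = tan²(45° − 34.5°/2) = 0.2768.
P_a = ½K_aγH² = 0.5×0.2768×18.2×4.6² = 53.30 kN/m, acting at H/3 = 1.533 m above the base.
Overturning moment M_o = P_a × H/3 = 53.30 × 1.533 = 81.73.
Resisting moment M_r = W × 1.51 = 206.4 × 1.51 = 311.7.
FS_overturning = M_r/M_o = 311.7/81.73 = 3.813.

3.81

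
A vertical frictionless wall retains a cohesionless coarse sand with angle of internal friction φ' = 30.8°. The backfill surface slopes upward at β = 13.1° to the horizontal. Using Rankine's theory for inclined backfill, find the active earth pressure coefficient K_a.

0.350

K_a = cos β · (cos β − √(cos²β − cos²φ)) / (cos β + √(cos²β − cos²φ)).
cos β = 0.9740, cos φ = 0.8590, √(cos²β − cos²φ) = 0.4591.
K_a = 0.9740 × (0.9740 − 0.4591)/(0.9740 + 0.4591) = 0.3499.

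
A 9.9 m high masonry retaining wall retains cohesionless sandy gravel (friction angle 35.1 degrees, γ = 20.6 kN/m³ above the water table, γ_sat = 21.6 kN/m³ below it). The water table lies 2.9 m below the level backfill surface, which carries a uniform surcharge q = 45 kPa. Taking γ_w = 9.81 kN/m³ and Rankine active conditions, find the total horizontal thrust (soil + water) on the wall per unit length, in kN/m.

K_a = tan²(45° − φ/2) = 0.2698.
γ' = 21.6 − 9.81 = 11.79 kN/m³. h₂ = H − d_w = 7.0 m.
σ'_h: at surface K_a·q = 12.14; at WT K_a(q+γd_w) = 28.26; at base K_a(q+γd_w+γ'h₂) = 50.53 kPa.
P₁ = ½(12.14+28.26)×2.9 = 58.59; P₂ = ½(28.26+50.53)×7.0 = 275.8; P_w = ½γ_w h₂² = 240.3.
Total = 58.59+275.8+240.3 = 574.7 kN/m.

575 kN/m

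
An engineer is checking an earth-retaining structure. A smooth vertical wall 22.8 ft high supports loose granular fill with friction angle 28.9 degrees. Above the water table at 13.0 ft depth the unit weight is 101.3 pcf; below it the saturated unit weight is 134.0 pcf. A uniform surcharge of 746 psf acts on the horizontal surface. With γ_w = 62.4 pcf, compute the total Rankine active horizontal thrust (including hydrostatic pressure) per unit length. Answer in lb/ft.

K_a = tan²(45° − φ/2) = 0.3484.
γ' = 134.0 − 62.4 = 71.60 pcf. h₂ = H − d_w = 9.8 ft.
σ'_h: at surface K_a·q = 259.9; at WT K_a(q+γd_w) = 718.6; at base K_a(q+γd_w+γ'h₂) = 963.1 psf.
P₁ = ½(259.9+718.6)×13.0 = 6360; P₂ = ½(718.6+963.1)×9.8 = 8240; P_w = ½γ_w h₂² = 2996.
Total = 6360+8240+2996 = 17600 lb/ft.

17600 lb/ft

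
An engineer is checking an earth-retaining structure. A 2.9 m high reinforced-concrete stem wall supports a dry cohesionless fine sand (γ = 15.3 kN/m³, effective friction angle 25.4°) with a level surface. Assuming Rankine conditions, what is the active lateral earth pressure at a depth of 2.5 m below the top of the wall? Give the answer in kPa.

15.3 kPa

K_a = (1 − sin φ)/(1 + sin φ) = 0.3996.
σ_h = K_a γ z = 0.3996 × 15.3 × 2.5 = 15.29 kPa.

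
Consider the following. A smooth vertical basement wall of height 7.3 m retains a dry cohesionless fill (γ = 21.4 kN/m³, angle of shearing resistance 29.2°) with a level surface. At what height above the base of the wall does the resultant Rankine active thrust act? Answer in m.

K_a = 0.3442.
The pressure distribution is triangular, so the resultant acts at H/3 above the base = 7.3/3 = 2.433 m.

2.43 m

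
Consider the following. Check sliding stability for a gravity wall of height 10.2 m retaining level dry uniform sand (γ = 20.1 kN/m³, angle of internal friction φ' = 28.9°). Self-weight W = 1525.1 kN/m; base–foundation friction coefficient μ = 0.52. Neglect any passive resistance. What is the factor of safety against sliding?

K_a = tan²(45° − 28.9°/2) = 0.3484.
P_a = ½K_aγH² = 0.5×0.3484×20.1×10.2² = 364.2 kN/m, acting at H/3 = 3.400 m above the base.
FS_sliding = μW / P_a = 0.52×1525.1 / 364.2 = 2.177.

2.18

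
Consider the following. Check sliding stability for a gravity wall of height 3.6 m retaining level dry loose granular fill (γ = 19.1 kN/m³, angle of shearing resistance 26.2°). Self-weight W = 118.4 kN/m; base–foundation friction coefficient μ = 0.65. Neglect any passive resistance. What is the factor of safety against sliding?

K_a = tan²(45° − 26.2°/2) = 0.3874.
P_a = ½K_aγH² = 0.5×0.3874×19.1×3.6² = 47.95 kN/m, acting at H/3 = 1.200 m above the base.
FS_sliding = μW / P_a = 0.65×118.4 / 47.95 = 1.605.

1.60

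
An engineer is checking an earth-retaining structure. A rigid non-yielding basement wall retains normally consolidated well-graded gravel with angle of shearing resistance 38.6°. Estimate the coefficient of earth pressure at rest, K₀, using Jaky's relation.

K₀ = 1 − sin φ' = 1 − sin 38.6° = 0.3761.

0.376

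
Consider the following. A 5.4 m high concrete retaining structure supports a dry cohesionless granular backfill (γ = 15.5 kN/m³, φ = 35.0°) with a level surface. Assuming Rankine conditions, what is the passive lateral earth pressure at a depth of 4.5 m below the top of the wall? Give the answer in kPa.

257 kPa

K_p = (1 + sin φ)/(1 − sin φ) = 3.690.
σ_h = K_p γ z = 3.690 × 15.5 × 4.5 = 257.4 kPa.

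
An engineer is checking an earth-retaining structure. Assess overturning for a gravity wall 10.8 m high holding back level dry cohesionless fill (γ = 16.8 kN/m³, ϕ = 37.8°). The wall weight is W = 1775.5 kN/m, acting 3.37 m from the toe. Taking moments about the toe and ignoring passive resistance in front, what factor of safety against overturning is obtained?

7.07

K_a = tan²(45° − 37.8°/2) = 0.2400.
P_a = ½K_aγH² = 0.5×0.2400×16.8×10.8² = 235.1 kN/m, acting at H/3 = 3.600 m above the base.
Overturning moment M_o = P_a × H/3 = 235.1 × 3.600 = 846.5.
Resisting moment M_r = W × 3.37 = 1775.5 × 3.37 = 5983.
FS_overturning = M_r/M_o = 5983/846.5 = 7.068.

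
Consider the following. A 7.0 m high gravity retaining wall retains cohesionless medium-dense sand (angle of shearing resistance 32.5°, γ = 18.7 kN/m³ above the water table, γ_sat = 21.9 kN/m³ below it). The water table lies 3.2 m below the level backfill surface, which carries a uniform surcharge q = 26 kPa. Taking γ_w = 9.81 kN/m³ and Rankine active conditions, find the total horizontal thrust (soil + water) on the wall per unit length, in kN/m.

K_a = tan²(45° − φ/2) = 0.3010.
γ' = 21.9 − 9.81 = 12.09 kN/m³. h₂ = H − d_w = 3.8 m.
σ'_h: at surface K_a·q = 7.826; at WT K_a(q+γd_w) = 25.84; at base K_a(q+γd_w+γ'h₂) = 39.66 kPa.
P₁ = ½(7.826+25.84)×3.2 = 53.86; P₂ = ½(25.84+39.66)×3.8 = 124.5; P_w = ½γ_w h₂² = 70.83.
Total = 53.86+124.5+70.83 = 249.1 kN/m.

249 kN/m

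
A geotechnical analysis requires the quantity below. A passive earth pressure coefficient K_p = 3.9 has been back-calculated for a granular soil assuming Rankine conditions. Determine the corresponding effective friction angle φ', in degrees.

K_p = (1+sin φ)/(1−sin φ) ⇒ sin φ = (K_p − 1)/(K_p + 1) = 0.5918.
φ = arcsin(0.5918) = 36.29°.

36.3°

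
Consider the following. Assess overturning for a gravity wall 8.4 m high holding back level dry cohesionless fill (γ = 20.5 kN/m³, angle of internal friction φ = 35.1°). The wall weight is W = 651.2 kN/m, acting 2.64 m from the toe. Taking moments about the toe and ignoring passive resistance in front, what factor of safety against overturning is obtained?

3.15

K_a = tan²(45° − 35.1°/2) = 0.2698.
P_a = ½K_aγH² = 0.5×0.2698×20.5×8.4² = 195.2 kN/m, acting at H/3 = 2.800 m above the base.
Overturning moment M_o = P_a × H/3 = 195.2 × 2.800 = 546.4.
Resisting moment M_r = W × 2.64 = 651.2 × 2.64 = 1719.
FS_overturning = M_r/M_o = 1719/546.4 = 3.146.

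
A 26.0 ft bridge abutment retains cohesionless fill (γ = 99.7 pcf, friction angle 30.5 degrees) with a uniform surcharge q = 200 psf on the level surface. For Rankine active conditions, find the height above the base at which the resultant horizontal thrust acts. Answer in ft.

9.25 ft

K_a = 0.3267.
Triangular part P₁ = ½K_aγH² = 11010 at H/3 = 8.667 ft; rectangular part P₂ = K_a q H = 1699 at H/2 = 13.00 ft.
ȳ = (P₁·8.667 + P₂·13.00)/(P₁+P₂) = 9.246 ft.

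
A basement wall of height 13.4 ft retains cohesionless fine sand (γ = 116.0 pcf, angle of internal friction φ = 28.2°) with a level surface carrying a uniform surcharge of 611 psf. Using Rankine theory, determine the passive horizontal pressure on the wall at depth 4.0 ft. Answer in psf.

3000 psf

K_p = (1 + sin φ)/(1 − sin φ) = 2.792.
σ_v = γz + q = 116.0 × 4.0 + 611 = 1075 psf.
σ_h = K_p σ_v = 2.792 × 1075 = 3001 psf.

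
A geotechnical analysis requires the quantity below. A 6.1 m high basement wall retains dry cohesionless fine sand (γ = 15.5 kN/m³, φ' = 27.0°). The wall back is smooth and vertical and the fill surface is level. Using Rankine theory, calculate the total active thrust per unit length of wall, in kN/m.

K_a = tan²(45° − φ/2) = 0.3755.
P_a = ½ K_a γ H² = 0.5 × 0.3755 × 15.5 × 6.1² = 108.3 kN/m.

108 kN/m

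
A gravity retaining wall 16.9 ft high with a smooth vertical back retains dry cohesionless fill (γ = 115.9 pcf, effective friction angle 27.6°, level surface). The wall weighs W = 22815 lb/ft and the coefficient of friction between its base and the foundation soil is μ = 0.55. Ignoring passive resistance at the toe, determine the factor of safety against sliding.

2.07

K_a = tan²(45° − 27.6°/2) = 0.3668.
P_a = ½K_aγH² = 0.5×0.3668×115.9×16.9² = 6071 lb/ft, acting at H/3 = 5.633 ft above the base.
FS_sliding = μW / P_a = 0.55×22815 / 6071 = 2.067.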